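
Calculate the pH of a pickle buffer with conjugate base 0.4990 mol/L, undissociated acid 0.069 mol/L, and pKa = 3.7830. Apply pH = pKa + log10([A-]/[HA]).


ratio = [A-] / [HA] = 0.4990 / 0.069 = 7.2319
log10(ratio) = 0.8593
pH = pKa + log10(ratio) = 3.7830 + 0.8593 = 4.6423


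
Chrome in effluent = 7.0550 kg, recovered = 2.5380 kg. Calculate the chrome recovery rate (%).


Formula: Recovery = recovered / input * 100
Substituting: Recovery = 2.5380 / 7.0550 * 100
Result: 35.9745 %


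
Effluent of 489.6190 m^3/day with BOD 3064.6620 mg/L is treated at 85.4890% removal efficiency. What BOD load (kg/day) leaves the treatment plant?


Load_in = volume * conc / 1000 = 489.6190 * 3064.6620 / 1000 = 1500.5167 kg/day
Removed = Load_in * eff / 100 = 1500.5167 * 85.4890 / 100 = 1282.7768 kg/day
Load_out = Load_in - Removed = 1500.5167 - 1282.7768 = 217.7400 kg/day


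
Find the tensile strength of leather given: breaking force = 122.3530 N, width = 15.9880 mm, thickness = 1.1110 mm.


Formula: TS = force / (width * thickness)
Substituting: TS = 122.3530 / (15.9880 * 1.1110)
Result: 6.8882 N/mm^2


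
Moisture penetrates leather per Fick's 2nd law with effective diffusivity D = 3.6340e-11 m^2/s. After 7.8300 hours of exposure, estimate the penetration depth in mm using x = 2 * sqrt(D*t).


t = 7.8300 hr * 3600 = 28188.0000 s
D * t = 3.6340e-11 * 28188.0000 = 1.0244e-06
x = 2 * sqrt(D*t) = 2 * sqrt(1.0244e-06) = 0.00202421 m = 2.0242 mm


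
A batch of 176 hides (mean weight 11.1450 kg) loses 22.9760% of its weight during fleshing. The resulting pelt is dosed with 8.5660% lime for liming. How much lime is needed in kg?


Total_raw = N * avg_wt = 176 * 11.1450 = 1961.5200 kg
Substrate = Total_raw * (1 - loss/100) = 1961.5200 * (1 - 22.9760/100) = 1510.8412 kg
Lime = Substrate * pct / 100 = 1510.8412 * 8.5660 / 100 = 129.4187 kg


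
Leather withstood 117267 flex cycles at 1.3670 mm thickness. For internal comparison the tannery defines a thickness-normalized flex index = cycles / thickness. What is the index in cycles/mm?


Formula: Index = cycles / thickness
Substituting: Index = 117267 / 1.3670
Result: 85784.1990 cycles/mm


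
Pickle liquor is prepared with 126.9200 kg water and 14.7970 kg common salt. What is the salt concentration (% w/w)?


Formula: Conc = salt / (water + salt) * 100
Substituting: Conc = 14.7970 / (126.9200 + 14.7970) * 100
Result: 10.4412 %


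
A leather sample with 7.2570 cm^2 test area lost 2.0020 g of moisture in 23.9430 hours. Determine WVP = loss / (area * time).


Formula: WVP = loss / (area * time)
Substituting: WVP = 2.0020 / (7.2570 * 23.9430)
Result: 0.011522 g/(cm^2*hr)


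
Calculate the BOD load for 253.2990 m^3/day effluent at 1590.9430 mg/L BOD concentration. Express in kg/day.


Formula: BOD_load = volume * conc / 1000
Substituting: BOD_load = 253.2990 * 1590.9430 / 1000
Result: 402.9843 kg/day


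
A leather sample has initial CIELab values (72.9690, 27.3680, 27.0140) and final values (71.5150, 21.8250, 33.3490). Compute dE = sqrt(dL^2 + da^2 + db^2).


dL = -1.4540, da = -5.5430, db = 6.3350
dE = sqrt((-1.4540)^2 + (-5.5430)^2 + 6.3350^2) = 8.5423


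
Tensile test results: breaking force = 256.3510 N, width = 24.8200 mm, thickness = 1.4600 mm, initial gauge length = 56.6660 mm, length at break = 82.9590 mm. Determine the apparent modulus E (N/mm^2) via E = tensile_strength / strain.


TS = F / (w * t) = 256.3510 / (24.8200 * 1.4600) = 7.0742 N/mm^2
strain = (Lf - L0) / L0 = (82.9590 - 56.6660) / 56.6660 = 0.4640
E = TS / strain = 7.0742 / 0.4640 = 15.2462 N/mm^2


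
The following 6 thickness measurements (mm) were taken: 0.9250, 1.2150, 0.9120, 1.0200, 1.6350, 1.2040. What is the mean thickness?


Formula: Average = sum / n
Substituting: Average = 6.9110 / 6
Result: 1.1518 mm


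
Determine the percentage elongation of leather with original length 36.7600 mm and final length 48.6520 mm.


Formula: Elongation = (Lf - L0) / L0 * 100
Substituting: Elongation = (48.6520 - 36.7600) / 36.7600 * 100
Result: 32.3504 %


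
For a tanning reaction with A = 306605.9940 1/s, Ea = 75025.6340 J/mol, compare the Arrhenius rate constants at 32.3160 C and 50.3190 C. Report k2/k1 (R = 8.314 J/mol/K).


T1 = 32.3160 + 273.15 = 305.4660 K; T2 = 50.3190 + 273.15 = 323.4690 K
k1 = A * exp(-Ea/(R*T1)) = 306605.9940 * exp(-75025.6340/(8.314*305.4660)) = 4.5368e-08 1/s
k2 = A * exp(-Ea/(R*T2)) = 306605.9940 * exp(-75025.6340/(8.314*323.4690)) = 2.3486e-07 1/s
k2/k1 = 2.3486e-07 / 4.5368e-08 = 5.1768


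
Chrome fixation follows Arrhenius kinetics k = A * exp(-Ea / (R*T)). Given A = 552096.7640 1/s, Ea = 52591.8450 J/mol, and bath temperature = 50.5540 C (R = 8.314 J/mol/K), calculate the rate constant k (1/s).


T_K = T_C + 273.15 = 50.5540 + 273.15 = 323.7040 K
exponent = -Ea / (R * T_K) = -52591.8450 / (8.314 * 323.7040) = -19.5416
k = A * exp(exponent) = 552096.7640 * exp(-19.5416) = 0.00179971 1/s


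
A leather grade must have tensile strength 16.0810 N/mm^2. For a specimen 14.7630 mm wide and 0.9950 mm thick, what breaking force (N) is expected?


Formula: F = TS * w * t
Substituting: F = 16.0810 * 14.7630 * 0.9950
Result: 236.2168 N


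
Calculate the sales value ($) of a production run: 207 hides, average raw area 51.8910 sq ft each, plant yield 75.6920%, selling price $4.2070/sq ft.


Raw_total = N * avg_area = 207 * 51.8910 = 10741.4370 sq ft
Finished = Raw_total * yield / 100 = 10741.4370 * 75.6920 / 100 = 8130.4085 sq ft
Value = Finished * price = 8130.4085 * 4.2070 = 34204.6285 $


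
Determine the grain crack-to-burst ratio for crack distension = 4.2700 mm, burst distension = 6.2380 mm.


Formula: Ratio = crack / burst
Substituting: Ratio = 4.2700 / 6.2380
Result: 0.6845


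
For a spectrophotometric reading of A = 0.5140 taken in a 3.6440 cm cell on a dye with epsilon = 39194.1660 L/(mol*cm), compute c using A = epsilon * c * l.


Formula: c = A / (epsilon * l)
Substituting: c = 0.5140 / (39194.1660 * 3.6440)
Result: 3.5988e-06 mol/L


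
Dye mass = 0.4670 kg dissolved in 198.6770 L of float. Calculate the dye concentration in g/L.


Formula: Conc = dye_mass(kg) / volume(L) * 1000
Substituting: Conc = 0.4670 / 198.6770 * 1000
Result: 2.3505 g/L


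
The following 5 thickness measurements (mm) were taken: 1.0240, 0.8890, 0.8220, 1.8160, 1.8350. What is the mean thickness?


Formula: Average = sum / n
Substituting: Average = 6.3860 / 5
Result: 1.2772 mm


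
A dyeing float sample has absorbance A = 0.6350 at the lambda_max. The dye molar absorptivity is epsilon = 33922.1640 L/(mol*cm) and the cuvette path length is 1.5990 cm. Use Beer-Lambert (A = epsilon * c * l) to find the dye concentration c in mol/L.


Formula: c = A / (epsilon * l)
Substituting: c = 0.6350 / (33922.1640 * 1.5990)
Result: 1.1707e-05 mol/L


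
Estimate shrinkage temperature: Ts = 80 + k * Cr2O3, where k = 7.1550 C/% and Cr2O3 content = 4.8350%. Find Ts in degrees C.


Formula: Ts = 80 + k * Cr2O3
Substituting: Ts = 80 + 7.1550 * 4.8350
Result: 114.5944 C


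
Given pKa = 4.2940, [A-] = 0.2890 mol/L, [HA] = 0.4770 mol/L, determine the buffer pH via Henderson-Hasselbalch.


ratio = [A-] / [HA] = 0.2890 / 0.4770 = 0.6059
log10(ratio) = -0.2176
pH = pKa + log10(ratio) = 4.2940 - 0.2176 = 4.0764


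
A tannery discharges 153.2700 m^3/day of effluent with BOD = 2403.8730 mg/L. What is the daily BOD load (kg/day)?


Formula: BOD_load = volume * conc / 1000
Substituting: BOD_load = 153.2700 * 2403.8730 / 1000
Result: 368.4416 kg/day


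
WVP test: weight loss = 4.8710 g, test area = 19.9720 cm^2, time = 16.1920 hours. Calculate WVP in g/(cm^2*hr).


Formula: WVP = loss / (area * time)
Substituting: WVP = 4.8710 / (19.9720 * 16.1920)
Result: 0.0150625 g/(cm^2*hr)


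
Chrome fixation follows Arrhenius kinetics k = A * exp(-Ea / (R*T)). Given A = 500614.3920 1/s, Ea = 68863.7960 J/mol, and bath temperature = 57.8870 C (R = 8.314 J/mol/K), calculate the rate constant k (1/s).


T_K = T_C + 273.15 = 57.8870 + 273.15 = 331.0370 K
exponent = -Ea / (R * T_K) = -68863.7960 / (8.314 * 331.0370) = -25.0210
k = A * exp(exponent) = 500614.3920 * exp(-25.0210) = 6.8081e-06 1/s


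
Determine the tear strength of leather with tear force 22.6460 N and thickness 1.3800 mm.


Formula: Tear strength = force / thickness
Substituting: Tear strength = 22.6460 / 1.3800
Result: 16.4101 N/mm


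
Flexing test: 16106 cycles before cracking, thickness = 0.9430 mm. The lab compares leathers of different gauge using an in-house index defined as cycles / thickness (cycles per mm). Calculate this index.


Formula: Index = cycles / thickness
Substituting: Index = 16106 / 0.9430
Result: 17079.5334 cycles/mm


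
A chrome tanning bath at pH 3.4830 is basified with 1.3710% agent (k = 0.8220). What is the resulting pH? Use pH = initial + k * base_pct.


Formula: pH_final = pH_initial + k * base_pct
Substituting: pH_final = 3.4830 + 0.8220 * 1.3710
Result: 4.6100


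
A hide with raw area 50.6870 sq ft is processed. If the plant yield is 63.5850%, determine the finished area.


Formula: finished = raw * yield / 100
Substituting: finished = 50.6870 * 63.5850 / 100
Result: 32.2293 sq ft


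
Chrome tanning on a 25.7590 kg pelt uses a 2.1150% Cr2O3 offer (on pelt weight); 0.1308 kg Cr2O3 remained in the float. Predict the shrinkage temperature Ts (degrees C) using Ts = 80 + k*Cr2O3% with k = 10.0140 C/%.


Offered = pelt * offer_pct / 100 = 25.7590 * 2.1150 / 100 = 0.5448 kg
Uptake = offered - residual = 0.5448 - 0.1308 = 0.4140 kg
Cr2O3% on pelt = uptake / pelt * 100 = 0.4140 / 25.7590 * 100 = 1.6072 %
Ts = 80 + k * Cr2O3% = 80 + 10.0140 * 1.6072 = 96.0947 C


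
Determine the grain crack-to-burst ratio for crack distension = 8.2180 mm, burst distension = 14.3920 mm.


Formula: Ratio = crack / burst
Substituting: Ratio = 8.2180 / 14.3920
Result: 0.5710


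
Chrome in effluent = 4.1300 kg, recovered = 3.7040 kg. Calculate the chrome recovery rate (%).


Formula: Recovery = recovered / input * 100
Substituting: Recovery = 3.7040 / 4.1300 * 100
Result: 89.6852 %


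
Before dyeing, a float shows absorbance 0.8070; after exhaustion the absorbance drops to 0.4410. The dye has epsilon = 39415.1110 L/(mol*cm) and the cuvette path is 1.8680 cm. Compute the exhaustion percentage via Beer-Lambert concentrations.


c_initial = A_i / (epsilon * l) = 0.8070 / (39415.1110 * 1.8680) = 1.0961e-05 mol/L
c_final = A_f / (epsilon * l) = 0.4410 / (39415.1110 * 1.8680) = 5.9896e-06 mol/L
Exhaustion = (c_initial - c_final) / c_initial * 100 = (1.0961e-05 - 5.9896e-06) / 1.0961e-05 * 100 = 45.3532 %


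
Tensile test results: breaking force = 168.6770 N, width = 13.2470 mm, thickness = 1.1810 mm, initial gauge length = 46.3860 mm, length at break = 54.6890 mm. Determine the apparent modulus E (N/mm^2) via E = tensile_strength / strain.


TS = F / (w * t) = 168.6770 / (13.2470 * 1.1810) = 10.7817 N/mm^2
strain = (Lf - L0) / L0 = (54.6890 - 46.3860) / 46.3860 = 0.1790
E = TS / strain = 10.7817 / 0.1790 = 60.2338 N/mm^2


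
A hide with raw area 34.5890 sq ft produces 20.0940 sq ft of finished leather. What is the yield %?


Formula: Yield = finished / raw * 100
Substituting: Yield = 20.0940 / 34.5890 * 100
Result: 58.0936 %


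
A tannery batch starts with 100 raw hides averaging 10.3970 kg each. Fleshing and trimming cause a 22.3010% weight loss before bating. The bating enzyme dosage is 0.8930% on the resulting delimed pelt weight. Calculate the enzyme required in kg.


Total_raw = N * avg_wt = 100 * 10.3970 = 1039.7000 kg
Substrate = Total_raw * (1 - loss/100) = 1039.7000 * (1 - 22.3010/100) = 807.8365 kg
Enzyme = Substrate * pct / 100 = 807.8365 * 0.8930 / 100 = 7.2140 kg


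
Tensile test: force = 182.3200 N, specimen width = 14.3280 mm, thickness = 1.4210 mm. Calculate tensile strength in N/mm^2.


Formula: TS = force / (width * thickness)
Substituting: TS = 182.3200 / (14.3280 * 1.4210)
Result: 8.9548 N/mm^2


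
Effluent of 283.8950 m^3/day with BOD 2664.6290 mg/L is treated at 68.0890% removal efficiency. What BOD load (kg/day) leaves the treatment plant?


Load_in = volume * conc / 1000 = 283.8950 * 2664.6290 / 1000 = 756.4748 kg/day
Removed = Load_in * eff / 100 = 756.4748 * 68.0890 / 100 = 515.0762 kg/day
Load_out = Load_in - Removed = 756.4748 - 515.0762 = 241.3987 kg/day


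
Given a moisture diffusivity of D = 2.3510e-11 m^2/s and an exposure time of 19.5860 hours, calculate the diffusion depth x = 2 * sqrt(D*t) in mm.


t = 19.5860 hr * 3600 = 70509.6000 s
D * t = 2.3510e-11 * 70509.6000 = 1.6577e-06
x = 2 * sqrt(D*t) = 2 * sqrt(1.6577e-06) = 0.00257502 m = 2.5750 mm


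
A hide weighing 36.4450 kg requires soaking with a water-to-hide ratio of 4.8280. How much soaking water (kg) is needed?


Formula: Water = hide_weight * ratio
Substituting: Water = 36.4450 * 4.8280
Result: 175.9565 kg


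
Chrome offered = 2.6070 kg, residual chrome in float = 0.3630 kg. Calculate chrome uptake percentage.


Formula: Uptake = (offered - residual) / offered * 100
Substituting: Uptake = (2.6070 - 0.3630) / 2.6070 * 100
Result: 86.0759 %


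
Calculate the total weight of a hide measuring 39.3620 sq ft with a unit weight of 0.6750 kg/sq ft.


Formula: Weight = area * weight_per_sqft
Substituting: Weight = 39.3620 * 0.6750
Result: 26.5694 kg


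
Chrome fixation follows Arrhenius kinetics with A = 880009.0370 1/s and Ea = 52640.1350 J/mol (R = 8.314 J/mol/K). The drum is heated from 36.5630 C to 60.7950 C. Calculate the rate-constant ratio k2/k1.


T1 = 36.5630 + 273.15 = 309.7130 K; T2 = 60.7950 + 273.15 = 333.9450 K
k1 = A * exp(-Ea/(R*T1)) = 880009.0370 * exp(-52640.1350/(8.314*309.7130)) = 0.00116452 1/s
k2 = A * exp(-Ea/(R*T2)) = 880009.0370 * exp(-52640.1350/(8.314*333.9450)) = 0.00513314 1/s
k2/k1 = 0.00513314 / 0.00116452 = 4.4080


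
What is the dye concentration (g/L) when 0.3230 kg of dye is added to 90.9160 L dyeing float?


Formula: Conc = dye_mass(kg) / volume(L) * 1000
Substituting: Conc = 0.3230 / 90.9160 * 1000
Result: 3.5527 g/L


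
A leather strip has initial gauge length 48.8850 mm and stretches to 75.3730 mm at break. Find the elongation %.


Formula: Elongation = (Lf - L0) / L0 * 100
Substituting: Elongation = (75.3730 - 48.8850) / 48.8850 * 100
Result: 54.1843 %


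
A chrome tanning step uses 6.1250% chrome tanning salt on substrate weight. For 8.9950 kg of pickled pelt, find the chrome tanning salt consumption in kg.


Formula: Chrome = substrate * pct / 100
Substituting: Chrome = 8.9950 * 6.1250 / 100
Result: 0.5509 kg


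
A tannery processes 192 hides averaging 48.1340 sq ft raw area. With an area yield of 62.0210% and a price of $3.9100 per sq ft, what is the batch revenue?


Raw_total = N * avg_area = 192 * 48.1340 = 9241.7280 sq ft
Finished = Raw_total * yield / 100 = 9241.7280 * 62.0210 / 100 = 5731.8121 sq ft
Value = Finished * price = 5731.8121 * 3.9100 = 22411.3854 $


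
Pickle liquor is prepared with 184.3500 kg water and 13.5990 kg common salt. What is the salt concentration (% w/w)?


Formula: Conc = salt / (water + salt) * 100
Substituting: Conc = 13.5990 / (184.3500 + 13.5990) * 100
Result: 6.8700 %


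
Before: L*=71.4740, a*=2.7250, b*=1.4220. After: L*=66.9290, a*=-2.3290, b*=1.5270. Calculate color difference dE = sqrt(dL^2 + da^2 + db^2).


dL = -4.5450, da = -5.0540, db = 0.1050
dE = sqrt((-4.5450)^2 + (-5.0540)^2 + 0.1050^2) = 6.7979


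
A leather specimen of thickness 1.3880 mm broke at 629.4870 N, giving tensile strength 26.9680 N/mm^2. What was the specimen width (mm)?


Formula: w = F / (TS * t)
Substituting: w = 629.4870 / (26.9680 * 1.3880)
Result: 16.8170 mm


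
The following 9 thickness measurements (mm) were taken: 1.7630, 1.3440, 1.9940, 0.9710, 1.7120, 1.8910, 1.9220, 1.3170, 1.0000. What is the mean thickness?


Formula: Average = sum / n
Substituting: Average = 13.9140 / 9
Result: 1.5460 mm


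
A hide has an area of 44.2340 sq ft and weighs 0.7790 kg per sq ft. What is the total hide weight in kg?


Formula: Weight = area * weight_per_sqft
Substituting: Weight = 44.2340 * 0.7790
Result: 34.4583 kg


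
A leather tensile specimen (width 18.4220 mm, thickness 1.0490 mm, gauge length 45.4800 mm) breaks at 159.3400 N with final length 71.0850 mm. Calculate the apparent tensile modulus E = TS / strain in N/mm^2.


TS = F / (w * t) = 159.3400 / (18.4220 * 1.0490) = 8.2454 N/mm^2
strain = (Lf - L0) / L0 = (71.0850 - 45.4800) / 45.4800 = 0.5630
E = TS / strain = 8.2454 / 0.5630 = 14.6456 N/mm^2


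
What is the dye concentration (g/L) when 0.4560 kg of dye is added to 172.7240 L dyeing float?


Formula: Conc = dye_mass(kg) / volume(L) * 1000
Substituting: Conc = 0.4560 / 172.7240 * 1000
Result: 2.6401 g/L


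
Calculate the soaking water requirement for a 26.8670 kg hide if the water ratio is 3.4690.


Formula: Water = hide_weight * ratio
Substituting: Water = 26.8670 * 3.4690
Result: 93.2016 kg


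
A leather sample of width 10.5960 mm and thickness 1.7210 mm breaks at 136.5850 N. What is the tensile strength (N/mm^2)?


Formula: TS = force / (width * thickness)
Substituting: TS = 136.5850 / (10.5960 * 1.7210)
Result: 7.4900 N/mm^2


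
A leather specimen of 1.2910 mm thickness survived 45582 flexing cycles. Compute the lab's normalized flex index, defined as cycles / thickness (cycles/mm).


Formula: Index = cycles / thickness
Substituting: Index = 45582 / 1.2910
Result: 35307.5136 cycles/mm


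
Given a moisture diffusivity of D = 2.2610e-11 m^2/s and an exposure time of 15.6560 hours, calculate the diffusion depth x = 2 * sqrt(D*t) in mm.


t = 15.6560 hr * 3600 = 56361.6000 s
D * t = 2.2610e-11 * 56361.6000 = 1.2743e-06
x = 2 * sqrt(D*t) = 2 * sqrt(1.2743e-06) = 0.00225773 m = 2.2577 mm


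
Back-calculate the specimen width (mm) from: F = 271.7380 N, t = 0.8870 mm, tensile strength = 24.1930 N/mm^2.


Formula: w = F / (TS * t)
Substituting: w = 271.7380 / (24.1930 * 0.8870)
Result: 12.6630 mm


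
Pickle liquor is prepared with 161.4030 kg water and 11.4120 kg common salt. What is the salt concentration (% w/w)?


Formula: Conc = salt / (water + salt) * 100
Substituting: Conc = 11.4120 / (161.4030 + 11.4120) * 100
Result: 6.6036 %


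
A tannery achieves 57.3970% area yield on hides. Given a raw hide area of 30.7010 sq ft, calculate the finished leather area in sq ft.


Formula: finished = raw * yield / 100
Substituting: finished = 30.7010 * 57.3970 / 100
Result: 17.6215 sq ft


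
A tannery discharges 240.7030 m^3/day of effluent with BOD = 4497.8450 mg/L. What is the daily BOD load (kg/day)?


Formula: BOD_load = volume * conc / 1000
Substituting: BOD_load = 240.7030 * 4497.8450 / 1000
Result: 1082.6448 kg/day


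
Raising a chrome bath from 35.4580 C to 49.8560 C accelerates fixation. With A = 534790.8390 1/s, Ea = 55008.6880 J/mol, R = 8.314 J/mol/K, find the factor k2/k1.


T1 = 35.4580 + 273.15 = 308.6080 K; T2 = 49.8560 + 273.15 = 323.0060 K
k1 = A * exp(-Ea/(R*T1)) = 534790.8390 * exp(-55008.6880/(8.314*308.6080)) = 2.6130e-04 1/s
k2 = A * exp(-Ea/(R*T2)) = 534790.8390 * exp(-55008.6880/(8.314*323.0060)) = 6.7948e-04 1/s
k2/k1 = 6.7948e-04 / 2.6130e-04 = 2.6004


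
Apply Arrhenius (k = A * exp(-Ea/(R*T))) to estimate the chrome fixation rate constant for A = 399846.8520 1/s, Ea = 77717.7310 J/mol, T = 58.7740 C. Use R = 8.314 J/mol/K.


T_K = T_C + 273.15 = 58.7740 + 273.15 = 331.9240 K
exponent = -Ea / (R * T_K) = -77717.7310 / (8.314 * 331.9240) = -28.1625
k = A * exp(exponent) = 399846.8520 * exp(-28.1625) = 2.3500e-07 1/s


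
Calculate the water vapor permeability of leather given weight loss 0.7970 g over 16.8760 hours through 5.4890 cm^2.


Formula: WVP = loss / (area * time)
Substituting: WVP = 0.7970 / (5.4890 * 16.8760)
Result: 0.0086039 g/(cm^2*hr)


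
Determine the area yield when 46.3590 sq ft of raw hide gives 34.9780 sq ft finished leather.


Formula: Yield = finished / raw * 100
Substituting: Yield = 34.9780 / 46.3590 * 100
Result: 75.4503 %


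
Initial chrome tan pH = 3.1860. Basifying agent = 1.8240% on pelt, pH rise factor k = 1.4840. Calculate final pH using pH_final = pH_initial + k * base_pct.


Formula: pH_final = pH_initial + k * base_pct
Substituting: pH_final = 3.1860 + 1.4840 * 1.8240
Result: 5.8928


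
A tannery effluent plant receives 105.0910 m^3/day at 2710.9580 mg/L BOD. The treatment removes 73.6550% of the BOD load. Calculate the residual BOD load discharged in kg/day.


Load_in = volume * conc / 1000 = 105.0910 * 2710.9580 / 1000 = 284.8973 kg/day
Removed = Load_in * eff / 100 = 284.8973 * 73.6550 / 100 = 209.8411 kg/day
Load_out = Load_in - Removed = 284.8973 - 209.8411 = 75.0562 kg/day


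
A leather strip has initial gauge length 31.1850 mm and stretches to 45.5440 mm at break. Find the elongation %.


Formula: Elongation = (Lf - L0) / L0 * 100
Substituting: Elongation = (45.5440 - 31.1850) / 31.1850 * 100
Result: 46.0446 %


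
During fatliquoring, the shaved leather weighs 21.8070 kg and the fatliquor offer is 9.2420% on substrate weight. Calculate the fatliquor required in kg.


Formula: Fat = substrate * pct / 100
Substituting: Fat = 21.8070 * 9.2420 / 100
Result: 2.0154 kg


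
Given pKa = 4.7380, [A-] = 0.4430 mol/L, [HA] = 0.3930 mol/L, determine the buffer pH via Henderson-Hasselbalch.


ratio = [A-] / [HA] = 0.4430 / 0.3930 = 1.1272
log10(ratio) = 0.0520112
pH = pKa + log10(ratio) = 4.7380 + 0.0520112 = 4.7900


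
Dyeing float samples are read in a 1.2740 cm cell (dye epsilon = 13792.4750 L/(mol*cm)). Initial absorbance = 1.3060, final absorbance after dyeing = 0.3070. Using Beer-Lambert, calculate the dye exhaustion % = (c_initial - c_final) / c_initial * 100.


c_initial = A_i / (epsilon * l) = 1.3060 / (13792.4750 * 1.2740) = 7.4324e-05 mol/L
c_final = A_f / (epsilon * l) = 0.3070 / (13792.4750 * 1.2740) = 1.7471e-05 mol/L
Exhaustion = (c_initial - c_final) / c_initial * 100 = (7.4324e-05 - 1.7471e-05) / 7.4324e-05 * 100 = 76.4931 %


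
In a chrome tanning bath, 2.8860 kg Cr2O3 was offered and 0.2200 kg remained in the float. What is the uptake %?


Formula: Uptake = (offered - residual) / offered * 100
Substituting: Uptake = (2.8860 - 0.2200) / 2.8860 * 100
Result: 92.3770 %


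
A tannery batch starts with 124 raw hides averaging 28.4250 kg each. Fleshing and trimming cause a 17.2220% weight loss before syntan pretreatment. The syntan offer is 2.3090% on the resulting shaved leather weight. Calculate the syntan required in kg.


Total_raw = N * avg_wt = 124 * 28.4250 = 3524.7000 kg
Substrate = Total_raw * (1 - loss/100) = 3524.7000 * (1 - 17.2220/100) = 2917.6762 kg
Syntan = Substrate * pct / 100 = 2917.6762 * 2.3090 / 100 = 67.3691 kg


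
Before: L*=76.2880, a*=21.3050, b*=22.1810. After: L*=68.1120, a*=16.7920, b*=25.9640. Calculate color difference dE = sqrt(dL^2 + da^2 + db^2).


dL = -8.1760, da = -4.5130, db = 3.7830
dE = sqrt((-8.1760)^2 + (-4.5130)^2 + 3.7830^2) = 10.0760


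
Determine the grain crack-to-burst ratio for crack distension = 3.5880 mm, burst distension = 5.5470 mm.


Formula: Ratio = crack / burst
Substituting: Ratio = 3.5880 / 5.5470
Result: 0.6468


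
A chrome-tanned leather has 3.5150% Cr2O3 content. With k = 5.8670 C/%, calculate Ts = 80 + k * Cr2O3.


Formula: Ts = 80 + k * Cr2O3
Substituting: Ts = 80 + 5.8670 * 3.5150
Result: 100.6225 C


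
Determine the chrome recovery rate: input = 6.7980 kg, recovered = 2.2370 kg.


Formula: Recovery = recovered / input * 100
Substituting: Recovery = 2.2370 / 6.7980 * 100
Result: 32.9067 %


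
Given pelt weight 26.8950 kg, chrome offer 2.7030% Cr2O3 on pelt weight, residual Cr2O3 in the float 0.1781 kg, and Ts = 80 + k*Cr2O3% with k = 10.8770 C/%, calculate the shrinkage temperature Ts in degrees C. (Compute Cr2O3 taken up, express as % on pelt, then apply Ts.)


Offered = pelt * offer_pct / 100 = 26.8950 * 2.7030 / 100 = 0.7270 kg
Uptake = offered - residual = 0.7270 - 0.1781 = 0.5489 kg
Cr2O3% on pelt = uptake / pelt * 100 = 0.5489 / 26.8950 * 100 = 2.0408 %
Ts = 80 + k * Cr2O3% = 80 + 10.8770 * 2.0408 = 102.1977 C


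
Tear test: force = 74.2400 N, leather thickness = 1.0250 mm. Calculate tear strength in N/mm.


Formula: Tear strength = force / thickness
Substituting: Tear strength = 74.2400 / 1.0250
Result: 72.4293 N/mm


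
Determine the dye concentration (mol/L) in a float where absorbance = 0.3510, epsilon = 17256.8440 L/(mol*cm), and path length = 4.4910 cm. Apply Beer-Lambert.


Formula: c = A / (epsilon * l)
Substituting: c = 0.3510 / (17256.8440 * 4.4910)
Result: 4.5290e-06 mol/L


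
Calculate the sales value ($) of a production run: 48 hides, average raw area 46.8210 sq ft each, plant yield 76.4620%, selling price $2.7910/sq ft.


Raw_total = N * avg_area = 48 * 46.8210 = 2247.4080 sq ft
Finished = Raw_total * yield / 100 = 2247.4080 * 76.4620 / 100 = 1718.4131 sq ft
Value = Finished * price = 1718.4131 * 2.7910 = 4796.0910 $


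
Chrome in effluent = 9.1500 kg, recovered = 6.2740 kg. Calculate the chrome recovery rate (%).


Formula: Recovery = recovered / input * 100
Substituting: Recovery = 6.2740 / 9.1500 * 100
Result: 68.5683 %


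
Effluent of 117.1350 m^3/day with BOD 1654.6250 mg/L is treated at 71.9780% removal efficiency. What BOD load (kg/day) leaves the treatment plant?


Load_in = volume * conc / 1000 = 117.1350 * 1654.6250 / 1000 = 193.8145 kg/day
Removed = Load_in * eff / 100 = 193.8145 * 71.9780 / 100 = 139.5038 kg/day
Load_out = Load_in - Removed = 193.8145 - 139.5038 = 54.3107 kg/day


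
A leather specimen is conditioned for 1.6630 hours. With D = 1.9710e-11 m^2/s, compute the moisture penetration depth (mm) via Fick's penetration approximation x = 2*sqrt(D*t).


t = 1.6630 hr * 3600 = 5986.8000 s
D * t = 1.9710e-11 * 5986.8000 = 1.1800e-07
x = 2 * sqrt(D*t) = 2 * sqrt(1.1800e-07) = 6.8702e-04 m = 0.6870 mm


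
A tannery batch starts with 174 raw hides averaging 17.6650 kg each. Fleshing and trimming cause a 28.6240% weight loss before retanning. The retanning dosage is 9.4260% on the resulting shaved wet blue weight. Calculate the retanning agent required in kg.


Total_raw = N * avg_wt = 174 * 17.6650 = 3073.7100 kg
Substrate = Total_raw * (1 - loss/100) = 3073.7100 * (1 - 28.6240/100) = 2193.8912 kg
Retan = Substrate * pct / 100 = 2193.8912 * 9.4260 / 100 = 206.7962 kg


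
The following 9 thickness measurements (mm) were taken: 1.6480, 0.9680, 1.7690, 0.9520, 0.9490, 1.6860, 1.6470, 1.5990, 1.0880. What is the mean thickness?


Formula: Average = sum / n
Substituting: Average = 12.3060 / 9
Result: 1.3673 mm


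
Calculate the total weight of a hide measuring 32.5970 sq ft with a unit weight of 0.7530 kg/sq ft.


Formula: Weight = area * weight_per_sqft
Substituting: Weight = 32.5970 * 0.7530
Result: 24.5455 kg


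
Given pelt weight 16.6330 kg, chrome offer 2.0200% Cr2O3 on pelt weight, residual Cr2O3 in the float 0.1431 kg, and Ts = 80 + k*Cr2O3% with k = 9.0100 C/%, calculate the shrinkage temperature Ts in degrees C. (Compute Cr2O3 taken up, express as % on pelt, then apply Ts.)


Offered = pelt * offer_pct / 100 = 16.6330 * 2.0200 / 100 = 0.3360 kg
Uptake = offered - residual = 0.3360 - 0.1431 = 0.1929 kg
Cr2O3% on pelt = uptake / pelt * 100 = 0.1929 / 16.6330 * 100 = 1.1597 %
Ts = 80 + k * Cr2O3% = 80 + 9.0100 * 1.1597 = 90.4486 C


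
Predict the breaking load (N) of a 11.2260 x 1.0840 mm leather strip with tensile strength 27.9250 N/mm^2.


Formula: F = TS * w * t
Substituting: F = 27.9250 * 11.2260 * 1.0840
Result: 339.8189 N


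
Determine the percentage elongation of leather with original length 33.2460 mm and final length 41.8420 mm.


Formula: Elongation = (Lf - L0) / L0 * 100
Substituting: Elongation = (41.8420 - 33.2460) / 33.2460 * 100
Result: 25.8557 %


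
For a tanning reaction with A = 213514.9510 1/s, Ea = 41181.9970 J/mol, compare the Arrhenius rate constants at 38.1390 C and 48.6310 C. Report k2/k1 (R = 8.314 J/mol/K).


T1 = 38.1390 + 273.15 = 311.2890 K; T2 = 48.6310 + 273.15 = 321.7810 K
k1 = A * exp(-Ea/(R*T1)) = 213514.9510 * exp(-41181.9970/(8.314*311.2890)) = 0.0262297 1/s
k2 = A * exp(-Ea/(R*T2)) = 213514.9510 * exp(-41181.9970/(8.314*321.7810)) = 0.0440679 1/s
k2/k1 = 0.0440679 / 0.0262297 = 1.6801


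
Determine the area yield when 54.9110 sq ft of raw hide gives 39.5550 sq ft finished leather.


Formula: Yield = finished / raw * 100
Substituting: Yield = 39.5550 / 54.9110 * 100
Result: 72.0347 %


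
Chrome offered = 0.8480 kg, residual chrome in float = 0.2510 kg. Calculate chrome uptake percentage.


Formula: Uptake = (offered - residual) / offered * 100
Substituting: Uptake = (0.8480 - 0.2510) / 0.8480 * 100
Result: 70.4009 %


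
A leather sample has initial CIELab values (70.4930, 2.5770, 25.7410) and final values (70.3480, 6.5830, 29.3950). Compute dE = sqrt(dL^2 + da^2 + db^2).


dL = -0.1450, da = 4.0060, db = 3.6540
dE = sqrt((-0.1450)^2 + 4.0060^2 + 3.6540^2) = 5.4241


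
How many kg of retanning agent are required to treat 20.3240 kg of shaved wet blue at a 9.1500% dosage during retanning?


Formula: Retan = substrate * pct / 100
Substituting: Retan = 20.3240 * 9.1500 / 100
Result: 1.8596 kg


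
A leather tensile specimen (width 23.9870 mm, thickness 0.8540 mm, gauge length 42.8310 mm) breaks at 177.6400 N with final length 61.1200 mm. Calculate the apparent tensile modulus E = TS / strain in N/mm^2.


TS = F / (w * t) = 177.6400 / (23.9870 * 0.8540) = 8.6718 N/mm^2
strain = (Lf - L0) / L0 = (61.1200 - 42.8310) / 42.8310 = 0.4270
E = TS / strain = 8.6718 / 0.4270 = 20.3084 N/mm^2


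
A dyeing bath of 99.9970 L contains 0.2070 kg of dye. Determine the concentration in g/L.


Formula: Conc = dye_mass(kg) / volume(L) * 1000
Substituting: Conc = 0.2070 / 99.9970 * 1000
Result: 2.0701 g/L


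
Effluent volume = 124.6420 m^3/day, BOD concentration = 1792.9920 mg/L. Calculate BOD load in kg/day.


Formula: BOD_load = volume * conc / 1000
Substituting: BOD_load = 124.6420 * 1792.9920 / 1000
Result: 223.4821 kg/day


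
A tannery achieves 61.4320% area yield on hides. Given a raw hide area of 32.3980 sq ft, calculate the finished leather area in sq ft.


Formula: finished = raw * yield / 100
Substituting: finished = 32.3980 * 61.4320 / 100
Result: 19.9027 sq ft


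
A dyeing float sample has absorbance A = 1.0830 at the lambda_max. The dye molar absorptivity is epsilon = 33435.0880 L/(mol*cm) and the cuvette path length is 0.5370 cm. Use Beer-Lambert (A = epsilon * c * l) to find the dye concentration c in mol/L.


Formula: c = A / (epsilon * l)
Substituting: c = 1.0830 / (33435.0880 * 0.5370)
Result: 6.0319e-05 mol/L


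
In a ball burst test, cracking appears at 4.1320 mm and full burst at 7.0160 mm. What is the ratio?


Formula: Ratio = crack / burst
Substituting: Ratio = 4.1320 / 7.0160
Result: 0.5889


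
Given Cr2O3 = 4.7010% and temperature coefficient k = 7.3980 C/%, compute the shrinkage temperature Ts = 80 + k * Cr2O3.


Formula: Ts = 80 + k * Cr2O3
Substituting: Ts = 80 + 7.3980 * 4.7010
Result: 114.7780 C


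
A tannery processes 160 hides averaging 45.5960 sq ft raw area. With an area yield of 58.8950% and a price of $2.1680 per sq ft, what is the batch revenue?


Raw_total = N * avg_area = 160 * 45.5960 = 7295.3600 sq ft
Finished = Raw_total * yield / 100 = 7295.3600 * 58.8950 / 100 = 4296.6023 sq ft
Value = Finished * price = 4296.6023 * 2.1680 = 9315.0337 $


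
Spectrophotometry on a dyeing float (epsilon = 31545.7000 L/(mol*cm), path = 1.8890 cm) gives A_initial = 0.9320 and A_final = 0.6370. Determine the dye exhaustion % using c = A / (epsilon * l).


c_initial = A_i / (epsilon * l) = 0.9320 / (31545.7000 * 1.8890) = 1.5640e-05 mol/L
c_final = A_f / (epsilon * l) = 0.6370 / (31545.7000 * 1.8890) = 1.0690e-05 mol/L
Exhaustion = (c_initial - c_final) / c_initial * 100 = (1.5640e-05 - 1.0690e-05) / 1.5640e-05 * 100 = 31.6524 %


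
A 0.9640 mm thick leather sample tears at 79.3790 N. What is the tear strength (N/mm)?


Formula: Tear strength = force / thickness
Substituting: Tear strength = 79.3790 / 0.9640
Result: 82.3434 N/mm


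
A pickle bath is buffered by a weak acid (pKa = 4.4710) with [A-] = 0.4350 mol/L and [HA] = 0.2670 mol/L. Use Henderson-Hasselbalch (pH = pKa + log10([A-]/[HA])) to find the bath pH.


ratio = [A-] / [HA] = 0.4350 / 0.2670 = 1.6292
log10(ratio) = 0.2120
pH = pKa + log10(ratio) = 4.4710 + 0.2120 = 4.6830


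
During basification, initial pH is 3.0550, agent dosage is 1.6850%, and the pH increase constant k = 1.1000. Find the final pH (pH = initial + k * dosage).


Formula: pH_final = pH_initial + k * base_pct
Substituting: pH_final = 3.0550 + 1.1000 * 1.6850
Result: 4.9085


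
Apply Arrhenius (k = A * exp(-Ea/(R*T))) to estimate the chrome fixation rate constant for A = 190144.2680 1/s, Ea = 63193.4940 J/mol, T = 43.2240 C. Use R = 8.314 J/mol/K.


T_K = T_C + 273.15 = 43.2240 + 273.15 = 316.3740 K
exponent = -Ea / (R * T_K) = -63193.4940 / (8.314 * 316.3740) = -24.0249
k = A * exp(exponent) = 190144.2680 * exp(-24.0249) = 7.0017e-06 1/s


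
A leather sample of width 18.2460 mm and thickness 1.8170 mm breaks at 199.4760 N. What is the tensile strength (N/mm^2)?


Formula: TS = force / (width * thickness)
Substituting: TS = 199.4760 / (18.2460 * 1.8170)
Result: 6.0168 N/mm^2


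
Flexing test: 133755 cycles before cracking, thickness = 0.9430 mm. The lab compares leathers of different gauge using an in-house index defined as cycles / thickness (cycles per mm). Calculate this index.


Formula: Index = cycles / thickness
Substituting: Index = 133755 / 0.9430
Result: 141839.8727 cycles/mm


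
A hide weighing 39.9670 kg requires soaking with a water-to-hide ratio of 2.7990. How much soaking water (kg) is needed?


Formula: Water = hide_weight * ratio
Substituting: Water = 39.9670 * 2.7990
Result: 111.8676 kg


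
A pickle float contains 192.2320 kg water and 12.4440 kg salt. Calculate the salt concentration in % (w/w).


Formula: Conc = salt / (water + salt) * 100
Substituting: Conc = 12.4440 / (192.2320 + 12.4440) * 100
Result: 6.0799 %


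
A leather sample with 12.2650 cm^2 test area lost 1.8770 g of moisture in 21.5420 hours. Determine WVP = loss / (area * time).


Formula: WVP = loss / (area * time)
Substituting: WVP = 1.8770 / (12.2650 * 21.5420)
Result: 0.00710413 g/(cm^2*hr)


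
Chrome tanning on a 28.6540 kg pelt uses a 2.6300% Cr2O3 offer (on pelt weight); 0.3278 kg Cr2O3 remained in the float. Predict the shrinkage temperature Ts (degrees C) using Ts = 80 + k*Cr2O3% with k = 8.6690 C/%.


Offered = pelt * offer_pct / 100 = 28.6540 * 2.6300 / 100 = 0.7536 kg
Uptake = offered - residual = 0.7536 - 0.3278 = 0.4258 kg
Cr2O3% on pelt = uptake / pelt * 100 = 0.4258 / 28.6540 * 100 = 1.4860 %
Ts = 80 + k * Cr2O3% = 80 + 8.6690 * 1.4860 = 92.8822 C


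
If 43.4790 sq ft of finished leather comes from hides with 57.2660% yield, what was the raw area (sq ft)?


Formula: raw = finished * 100 / yield
Substituting: raw = 43.4790 * 100 / 57.2660
Result: 75.9246 sq ft


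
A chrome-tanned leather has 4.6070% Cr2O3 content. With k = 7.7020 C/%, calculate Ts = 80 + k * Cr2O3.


Formula: Ts = 80 + k * Cr2O3
Substituting: Ts = 80 + 7.7020 * 4.6070
Result: 115.4831 C


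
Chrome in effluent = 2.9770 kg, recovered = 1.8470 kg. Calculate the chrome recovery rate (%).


Formula: Recovery = recovered / input * 100
Substituting: Recovery = 1.8470 / 2.9770 * 100
Result: 62.0423 %


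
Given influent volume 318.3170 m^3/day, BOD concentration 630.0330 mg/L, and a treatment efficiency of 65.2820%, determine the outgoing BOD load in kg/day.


Load_in = volume * conc / 1000 = 318.3170 * 630.0330 / 1000 = 200.5502 kg/day
Removed = Load_in * eff / 100 = 200.5502 * 65.2820 / 100 = 130.9232 kg/day
Load_out = Load_in - Removed = 200.5502 - 130.9232 = 69.6270 kg/day


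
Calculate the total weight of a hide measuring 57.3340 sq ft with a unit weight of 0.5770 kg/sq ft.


Formula: Weight = area * weight_per_sqft
Substituting: Weight = 57.3340 * 0.5770
Result: 33.0817 kg


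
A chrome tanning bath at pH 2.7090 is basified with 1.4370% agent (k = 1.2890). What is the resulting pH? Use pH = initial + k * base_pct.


Formula: pH_final = pH_initial + k * base_pct
Substituting: pH_final = 2.7090 + 1.2890 * 1.4370
Result: 4.5613


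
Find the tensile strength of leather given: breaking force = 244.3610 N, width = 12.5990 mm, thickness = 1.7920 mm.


Formula: TS = force / (width * thickness)
Substituting: TS = 244.3610 / (12.5990 * 1.7920)
Result: 10.8233 N/mm^2


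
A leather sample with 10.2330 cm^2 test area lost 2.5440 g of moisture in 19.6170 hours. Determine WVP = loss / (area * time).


Formula: WVP = loss / (area * time)
Substituting: WVP = 2.5440 / (10.2330 * 19.6170)
Result: 0.0126731 g/(cm^2*hr)


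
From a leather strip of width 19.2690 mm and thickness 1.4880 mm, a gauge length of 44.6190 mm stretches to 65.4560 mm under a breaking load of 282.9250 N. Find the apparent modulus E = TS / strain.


TS = F / (w * t) = 282.9250 / (19.2690 * 1.4880) = 9.8675 N/mm^2
strain = (Lf - L0) / L0 = (65.4560 - 44.6190) / 44.6190 = 0.4670
E = TS / strain = 9.8675 / 0.4670 = 21.1297 N/mm^2


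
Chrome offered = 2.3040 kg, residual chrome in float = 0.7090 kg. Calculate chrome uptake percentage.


Formula: Uptake = (offered - residual) / offered * 100
Substituting: Uptake = (2.3040 - 0.7090) / 2.3040 * 100
Result: 69.2274 %


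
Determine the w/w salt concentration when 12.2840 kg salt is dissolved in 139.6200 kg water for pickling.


Formula: Conc = salt / (water + salt) * 100
Substituting: Conc = 12.2840 / (139.6200 + 12.2840) * 100
Result: 8.0867 %


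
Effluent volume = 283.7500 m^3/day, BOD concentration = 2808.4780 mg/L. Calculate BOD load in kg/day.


Formula: BOD_load = volume * conc / 1000
Substituting: BOD_load = 283.7500 * 2808.4780 / 1000
Result: 796.9056 kg/day


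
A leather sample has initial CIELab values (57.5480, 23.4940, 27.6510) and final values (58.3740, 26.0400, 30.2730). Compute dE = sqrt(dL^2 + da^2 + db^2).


dL = 0.8260, da = 2.5460, db = 2.6220
dE = sqrt(0.8260^2 + 2.5460^2 + 2.6220^2) = 3.7469


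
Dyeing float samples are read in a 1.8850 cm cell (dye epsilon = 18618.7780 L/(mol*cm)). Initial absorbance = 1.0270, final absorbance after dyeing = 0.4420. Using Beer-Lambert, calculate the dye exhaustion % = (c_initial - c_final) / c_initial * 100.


c_initial = A_i / (epsilon * l) = 1.0270 / (18618.7780 * 1.8850) = 2.9262e-05 mol/L
c_final = A_f / (epsilon * l) = 0.4420 / (18618.7780 * 1.8850) = 1.2594e-05 mol/L
Exhaustion = (c_initial - c_final) / c_initial * 100 = (2.9262e-05 - 1.2594e-05) / 2.9262e-05 * 100 = 56.9620 %


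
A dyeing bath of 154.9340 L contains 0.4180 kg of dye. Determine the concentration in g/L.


Formula: Conc = dye_mass(kg) / volume(L) * 1000
Substituting: Conc = 0.4180 / 154.9340 * 1000
Result: 2.6979 g/L


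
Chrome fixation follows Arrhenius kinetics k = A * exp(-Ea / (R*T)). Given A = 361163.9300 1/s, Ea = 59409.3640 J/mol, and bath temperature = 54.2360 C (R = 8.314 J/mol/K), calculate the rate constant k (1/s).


T_K = T_C + 273.15 = 54.2360 + 273.15 = 327.3860 K
exponent = -Ea / (R * T_K) = -59409.3640 / (8.314 * 327.3860) = -21.8265
k = A * exp(exponent) = 361163.9300 * exp(-21.8265) = 1.1983e-04 1/s


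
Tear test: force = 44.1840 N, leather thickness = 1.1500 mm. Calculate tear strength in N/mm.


Formula: Tear strength = force / thickness
Substituting: Tear strength = 44.1840 / 1.1500
Result: 38.4209 N/mm
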